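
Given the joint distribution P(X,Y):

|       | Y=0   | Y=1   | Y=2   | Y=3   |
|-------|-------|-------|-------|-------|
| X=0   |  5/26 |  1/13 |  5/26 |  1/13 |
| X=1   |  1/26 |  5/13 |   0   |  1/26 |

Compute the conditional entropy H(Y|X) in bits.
1.3802 bits

H(Y|X) = H(X,Y) - H(X)

H(X,Y) = -Σ_{x,y} P(x,y) log₂ P(x,y). Per-cell terms -P(x,y)·log₂P(x,y):
  X=0: 0.45741, 0.28465, 0.45741, 0.28465
  X=1: 0.18079, 0.53020, 0.00000, 0.18079
  (cells with P = 0 contribute 0)
Sum of the 8 terms: H(X,Y) = 2.3759 bits

Marginal of X (row sums):
  P(X=0) = 5/26 + 1/13 + 5/26 + 1/13 = 7/13
  P(X=1) = 1/26 + 5/13 + 0 + 1/26 = 6/13
H(X) = -[(7/13)·log₂(7/13) + (6/13)·log₂(6/13)]
  = 0.48089 + 0.51484 = 0.9957 bits

H(Y|X) = H(X,Y) - H(X) = 2.3759 - 0.9957 = 1.3802 bits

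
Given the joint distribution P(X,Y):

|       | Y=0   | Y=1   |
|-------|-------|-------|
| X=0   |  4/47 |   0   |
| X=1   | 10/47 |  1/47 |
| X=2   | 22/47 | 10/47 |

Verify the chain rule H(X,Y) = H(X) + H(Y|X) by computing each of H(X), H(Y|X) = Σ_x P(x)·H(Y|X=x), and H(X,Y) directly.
H(X) = 1.1705 bits, H(Y|X) = 0.7129 bits, H(X,Y) = 1.8834 bits

Marginal of X (row sums):
  P(X=0) = 4/47 + 0 = 4/47
  P(X=1) = 10/47 + 1/47 = 11/47
  P(X=2) = 22/47 + 10/47 = 32/47
H(X) = -[(4/47)·log₂(4/47) + (11/47)·log₂(11/47) + (32/47)·log₂(32/47)]
  = 0.30252 + 0.49036 + 0.37759 = 1.1705 bits

H(Y|X) = Σ_x P(x)·H(Y|X=x):
  X=0: P(X=0) = 4/47, P(Y|X=0) = (1, 0) → H(Y|X=0) = 0.00000
  X=1: P(X=1) = 11/47, P(Y|X=1) = (10/11, 1/11) → H(Y|X=1) = 0.43950
  X=2: P(X=2) = 32/47, P(Y|X=2) = (11/16, 5/16) → H(Y|X=2) = 0.89604
H(Y|X) = (4/47)·0.00000 + (11/47)·0.43950 + (32/47)·0.89604 = 0.7129 bits

H(X,Y) = -Σ_{x,y} P(x,y) log₂ P(x,y). Per-cell terms -P(x,y)·log₂P(x,y):
  X=0: 0.30252, 0.00000
  X=1: 0.47503, 0.11818
  X=2: 0.51263, 0.47503
  (cells with P = 0 contribute 0)
Sum of the 6 terms: H(X,Y) = 1.8834 bits

Chain rule check:
  H(X) + H(Y|X) = 1.1705 + 0.7129 = 1.8834 bits
  H(X,Y) = 1.8834 bits
✓ Chain rule verified.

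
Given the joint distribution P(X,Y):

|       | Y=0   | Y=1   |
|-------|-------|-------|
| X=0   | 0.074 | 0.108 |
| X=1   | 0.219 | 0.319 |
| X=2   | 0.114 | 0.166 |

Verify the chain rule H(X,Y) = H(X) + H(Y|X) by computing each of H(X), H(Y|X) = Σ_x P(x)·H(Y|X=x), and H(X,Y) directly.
H(X) = 1.4427 bits, H(Y|X) = 0.9749 bits, H(X,Y) = 2.4176 bits

Marginal of X (row sums):
  P(X=0) = 0.074 + 0.108 = 0.182
  P(X=1) = 0.219 + 0.319 = 0.538
  P(X=2) = 0.114 + 0.166 = 0.280
H(X) = -[0.182·log₂(0.182) + 0.538·log₂(0.538) + 0.280·log₂(0.280)]
  = 0.4474 + 0.4811 + 0.5142 = 1.4427 bits

H(Y|X) = Σ_x P(x)·H(Y|X=x):
  X=0: P(X=0) = 0.182, P(Y|X=0) = (37/91, 54/91) → H(Y|X=0) = 0.9747
  X=1: P(X=1) = 0.538, P(Y|X=1) = (219/538, 319/538) → H(Y|X=1) = 0.9749
  X=2: P(X=2) = 0.280, P(Y|X=2) = (57/140, 83/140) → H(Y|X=2) = 0.9750
H(Y|X) = 0.182·0.9747 + 0.538·0.9749 + 0.280·0.9750 = 0.9749 bits

H(X,Y) = -Σ_{x,y} P(x,y) log₂ P(x,y). Per-cell terms -P(x,y)·log₂P(x,y):
  X=0: 0.2780, 0.3468
  X=1: 0.4798, 0.5258
  X=2: 0.3571, 0.4301
Sum of the 6 terms: H(X,Y) = 2.4176 bits

Chain rule check:
  H(X) + H(Y|X) = 1.4427 + 0.9749 = 2.4176 bits
  H(X,Y) = 2.4176 bits
✓ Chain rule verified.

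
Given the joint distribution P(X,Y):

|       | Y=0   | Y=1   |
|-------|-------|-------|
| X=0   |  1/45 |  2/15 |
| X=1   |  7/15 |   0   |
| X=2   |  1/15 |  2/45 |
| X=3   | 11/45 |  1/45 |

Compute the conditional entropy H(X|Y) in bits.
1.3798 bits

H(X|Y) = H(X,Y) - H(Y)

H(X,Y) = -Σ_{x,y} P(x,y) log₂ P(x,y). Per-cell terms -P(x,y)·log₂P(x,y):
  X=0: 0.12204, 0.38759
  X=1: 0.51312, 0.00000
  X=2: 0.26046, 0.19964
  X=3: 0.49681, 0.12204
  (cells with P = 0 contribute 0)
Sum of the 8 terms: H(X,Y) = 2.1017 bits

Marginal of Y (column sums):
  P(Y=0) = 1/45 + 7/15 + 1/15 + 11/45 = 4/5
  P(Y=1) = 2/15 + 0 + 2/45 + 1/45 = 1/5
H(Y) = -[(4/5)·log₂(4/5) + (1/5)·log₂(1/5)]
  = 0.25754 + 0.46439 = 0.7219 bits

H(X|Y) = H(X,Y) - H(Y) = 2.1017 - 0.7219 = 1.3798 bits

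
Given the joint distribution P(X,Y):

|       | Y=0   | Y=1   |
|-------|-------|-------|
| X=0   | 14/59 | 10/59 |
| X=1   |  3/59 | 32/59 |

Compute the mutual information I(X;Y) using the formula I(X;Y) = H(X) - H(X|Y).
0.2174 bits

I(X;Y) = H(X) - H(X|Y)

Marginal of X (row sums):
  P(X=0) = 14/59 + 10/59 = 24/59
  P(X=1) = 3/59 + 32/59 = 35/59
H(X) = -[(24/59)·log₂(24/59) + (35/59)·log₂(35/59)]
  = 0.5279 + 0.4469 = 0.9748 bits

Marginal of Y (column sums):
  P(Y=0) = 14/59 + 3/59 = 17/59
  P(Y=1) = 10/59 + 32/59 = 42/59
H(X|Y) = Σ_y P(y)·H(X|Y=y):
  Y=0: P(Y=0) = 17/59, P(X|Y=0) = (14/17, 3/17) → H(X|Y=0) = 0.6723
  Y=1: P(Y=1) = 42/59, P(X|Y=1) = (5/21, 16/21) → H(X|Y=1) = 0.7919
H(X|Y) = (17/59)·0.6723 + (42/59)·0.7919 = 0.7574 bits

I(X;Y) = H(X) - H(X|Y) = 0.9748 - 0.7574 = 0.2174 bits

Cross-check via I(X;Y) = H(X) + H(Y) - H(X,Y): computing H(Y) from the column sums and H(X,Y) from the 4 cells in the same way gives H(Y) = 0.8663 bits and H(X,Y) = 1.6237 bits, so
I(X;Y) = 0.9748 + 0.8663 - 1.6237 = 0.2174 bits ✓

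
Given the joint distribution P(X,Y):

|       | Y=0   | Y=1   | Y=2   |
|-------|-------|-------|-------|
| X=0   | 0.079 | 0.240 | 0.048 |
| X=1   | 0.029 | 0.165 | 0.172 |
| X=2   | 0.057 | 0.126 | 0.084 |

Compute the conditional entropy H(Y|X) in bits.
1.3497 bits

H(Y|X) = H(X,Y) - H(X)

H(X,Y) = -Σ_{x,y} P(x,y) log₂ P(x,y). Per-cell terms -P(x,y)·log₂P(x,y):
  X=0: 0.28930, 0.49413, 0.21028
  X=1: 0.14813, 0.42891, 0.43680
  X=2: 0.23557, 0.37655, 0.30017
Sum of the 9 terms: H(X,Y) = 2.9198 bits

Marginal of X (row sums):
  P(X=0) = 0.079 + 0.240 + 0.048 = 0.367
  P(X=1) = 0.029 + 0.165 + 0.172 = 0.366
  P(X=2) = 0.057 + 0.126 + 0.084 = 0.267
H(X) = -[0.367·log₂(0.367) + 0.366·log₂(0.366) + 0.267·log₂(0.267)]
  = 0.53074 + 0.53073 + 0.50866 = 1.5701 bits

H(Y|X) = H(X,Y) - H(X) = 2.9198 - 1.5701 = 1.3497 bits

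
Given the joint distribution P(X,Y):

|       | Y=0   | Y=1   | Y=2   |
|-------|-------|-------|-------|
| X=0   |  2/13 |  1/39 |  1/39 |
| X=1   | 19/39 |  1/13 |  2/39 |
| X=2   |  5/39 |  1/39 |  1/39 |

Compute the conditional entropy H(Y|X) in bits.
1.0027 bits

H(Y|X) = H(X,Y) - H(X)

H(X,Y) = -Σ_{x,y} P(x,y) log₂ P(x,y). Per-cell terms -P(x,y)·log₂P(x,y):
  X=0: 0.41545, 0.13552, 0.13552
  X=1: 0.50544, 0.28465, 0.21976
  X=2: 0.37993, 0.13552, 0.13552
Sum of the 9 terms: H(X,Y) = 2.3473 bits

Marginal of X (row sums):
  P(X=0) = 2/13 + 1/39 + 1/39 = 8/39
  P(X=1) = 19/39 + 1/13 + 2/39 = 8/13
  P(X=2) = 5/39 + 1/39 + 1/39 = 7/39
H(X) = -[(8/39)·log₂(8/39) + (8/13)·log₂(8/13) + (7/39)·log₂(7/39)]
  = 0.46880 + 0.43104 + 0.44478 = 1.3446 bits

H(Y|X) = H(X,Y) - H(X) = 2.3473 - 1.3446 = 1.0027 bits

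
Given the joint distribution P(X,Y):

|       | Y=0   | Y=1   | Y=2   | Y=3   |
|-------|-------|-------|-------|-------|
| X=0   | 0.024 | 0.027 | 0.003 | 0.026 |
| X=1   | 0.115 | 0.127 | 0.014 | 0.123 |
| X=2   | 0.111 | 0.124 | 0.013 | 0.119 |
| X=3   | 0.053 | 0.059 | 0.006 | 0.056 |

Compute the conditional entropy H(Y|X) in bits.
1.7502 bits

H(Y|X) = H(X,Y) - H(X)

H(X,Y) = -Σ_{x,y} P(x,y) log₂ P(x,y). Per-cell terms -P(x,y)·log₂P(x,y):
  X=0: 0.12914, 0.14069, 0.02514, 0.13690
  X=1: 0.35883, 0.37809, 0.08622, 0.37186
  X=2: 0.35202, 0.37344, 0.08145, 0.36545
  X=3: 0.22461, 0.24091, 0.04428, 0.23287
Sum of the 16 terms: H(X,Y) = 3.5419 bits

Marginal of X (row sums):
  P(X=0) = 0.024 + 0.027 + 0.003 + 0.026 = 0.080
  P(X=1) = 0.115 + 0.127 + 0.014 + 0.123 = 0.379
  P(X=2) = 0.111 + 0.124 + 0.013 + 0.119 = 0.367
  P(X=3) = 0.053 + 0.059 + 0.006 + 0.056 = 0.174
H(X) = -[0.080·log₂(0.080) + 0.379·log₂(0.379) + 0.367·log₂(0.367) + 0.174·log₂(0.174)]
  = 0.29151 + 0.53050 + 0.53074 + 0.43897 = 1.7917 bits

H(Y|X) = H(X,Y) - H(X) = 3.5419 - 1.7917 = 1.7502 bits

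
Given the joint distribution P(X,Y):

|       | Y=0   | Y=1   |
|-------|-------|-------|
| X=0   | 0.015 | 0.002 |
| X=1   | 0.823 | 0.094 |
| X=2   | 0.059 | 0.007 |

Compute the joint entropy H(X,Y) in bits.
0.9518 bits

H(X,Y) = -Σ_{x,y} P(x,y) log₂ P(x,y). Per-cell terms -P(x,y)·log₂P(x,y):
  X=0: 0.0909, 0.0179
  X=1: 0.2313, 0.3207
  X=2: 0.2409, 0.0501
Sum of the 6 terms: H(X,Y) = 0.9518 bits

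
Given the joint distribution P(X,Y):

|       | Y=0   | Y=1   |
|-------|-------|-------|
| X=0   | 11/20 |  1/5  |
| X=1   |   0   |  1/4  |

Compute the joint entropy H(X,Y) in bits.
1.4388 bits

H(X,Y) = -Σ_{x,y} P(x,y) log₂ P(x,y). Per-cell terms -P(x,y)·log₂P(x,y):
  X=0: 0.4744, 0.4644
  X=1: 0.0000, 0.5000
  (cells with P = 0 contribute 0)
Sum of the 4 terms: H(X,Y) = 1.4388 bits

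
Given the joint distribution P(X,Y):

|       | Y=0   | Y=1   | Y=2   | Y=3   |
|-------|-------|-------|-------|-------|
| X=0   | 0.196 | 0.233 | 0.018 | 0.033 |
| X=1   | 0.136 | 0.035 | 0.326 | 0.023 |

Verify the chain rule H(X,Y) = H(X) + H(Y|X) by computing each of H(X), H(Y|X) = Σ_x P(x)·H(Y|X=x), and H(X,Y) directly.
H(X) = 0.9988 bits, H(Y|X) = 1.4314 bits, H(X,Y) = 2.4303 bits

Marginal of X (row sums):
  P(X=0) = 0.196 + 0.233 + 0.018 + 0.033 = 0.480
  P(X=1) = 0.136 + 0.035 + 0.326 + 0.023 = 0.520
H(X) = -[0.480·log₂(0.480) + 0.520·log₂(0.520)]
  = 0.508269 + 0.490577 = 0.9988 bits

H(Y|X) = Σ_x P(x)·H(Y|X=x):
  X=0: P(X=0) = 0.480, P(Y|X=0) = (49/120, 233/480, 3/80, 11/160) → H(Y|X=0) = 1.476969
  X=1: P(X=1) = 0.520, P(Y|X=1) = (17/65, 7/104, 163/260, 23/520) → H(Y|X=1) = 1.389393
H(Y|X) = 0.480·1.476969 + 0.520·1.389393 = 1.4314 bits

H(X,Y) = -Σ_{x,y} P(x,y) log₂ P(x,y). Per-cell terms -P(x,y)·log₂P(x,y):
  X=0: 0.460811, 0.489672, 0.104325, 0.162406
  X=1: 0.391452, 0.169278, 0.527160, 0.125171
Sum of the 8 terms: H(X,Y) = 2.4303 bits

Chain rule check:
  H(X) + H(Y|X) = 0.9988 + 1.4314 = 2.4302 bits
  H(X,Y) = 2.4303 bits
✓ Chain rule verified (Δ = 0.0001 is 4-dp rounding noise: each of the three values was rounded independently).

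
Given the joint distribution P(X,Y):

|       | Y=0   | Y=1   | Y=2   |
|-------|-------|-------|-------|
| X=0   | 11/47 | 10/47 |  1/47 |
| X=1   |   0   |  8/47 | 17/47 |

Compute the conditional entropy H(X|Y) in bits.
0.4981 bits

H(X|Y) = H(X,Y) - H(Y)

H(X,Y) = -Σ_{x,y} P(x,y) log₂ P(x,y). Per-cell terms -P(x,y)·log₂P(x,y):
  X=0: 0.490356, 0.475034, 0.118183
  X=1: 0.000000, 0.434824, 0.530663
  (cells with P = 0 contribute 0)
Sum of the 6 terms: H(X,Y) = 2.04906 bits

Marginal of Y (column sums):
  P(Y=0) = 11/47 + 0 = 11/47
  P(Y=1) = 10/47 + 8/47 = 18/47
  P(Y=2) = 1/47 + 17/47 = 18/47
H(Y) = -[(11/47)·log₂(11/47) + (18/47)·log₂(18/47) + (18/47)·log₂(18/47)]
  = 0.490356 + 0.530297 + 0.530297 = 1.55095 bits

H(X|Y) = H(X,Y) - H(Y) = 2.04906 - 1.55095 = 0.4981 bits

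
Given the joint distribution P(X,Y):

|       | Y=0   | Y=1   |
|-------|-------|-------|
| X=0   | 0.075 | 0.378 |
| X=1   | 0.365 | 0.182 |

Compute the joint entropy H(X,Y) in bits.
1.7889 bits

H(X,Y) = -Σ_{x,y} P(x,y) log₂ P(x,y). Per-cell terms -P(x,y)·log₂P(x,y):
  X=0: 0.2803, 0.5305
  X=1: 0.5307, 0.4474
Sum of the 4 terms: H(X,Y) = 1.7889 bits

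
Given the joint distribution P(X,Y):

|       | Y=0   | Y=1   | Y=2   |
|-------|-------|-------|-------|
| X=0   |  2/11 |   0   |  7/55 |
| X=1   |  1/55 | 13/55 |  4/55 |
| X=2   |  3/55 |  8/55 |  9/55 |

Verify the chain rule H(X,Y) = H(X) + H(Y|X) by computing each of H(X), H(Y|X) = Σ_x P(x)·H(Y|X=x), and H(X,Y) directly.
H(X) = 1.5816 bits, H(Y|X) = 1.1768 bits, H(X,Y) = 2.7584 bits

Marginal of X (row sums):
  P(X=0) = 2/11 + 0 + 7/55 = 17/55
  P(X=1) = 1/55 + 13/55 + 4/55 = 18/55
  P(X=2) = 3/55 + 8/55 + 9/55 = 4/11
H(X) = -[(17/55)·log₂(17/55) + (18/55)·log₂(18/55) + (4/11)·log₂(4/11)]
  = 0.523568 + 0.527379 + 0.530702 = 1.5816 bits

H(Y|X) = Σ_x P(x)·H(Y|X=x):
  X=0: P(X=0) = 17/55, P(Y|X=0) = (10/17, 0, 7/17) → H(Y|X=0) = 0.977418
  X=1: P(X=1) = 18/55, P(Y|X=1) = (1/18, 13/18, 2/9) → H(Y|X=1) = 1.052941
  X=2: P(X=2) = 4/11, P(Y|X=2) = (3/20, 2/5, 9/20) → H(Y|X=2) = 1.457717
H(Y|X) = (17/55)·0.977418 + (18/55)·1.052941 + (4/11)·1.457717 = 1.1768 bits

H(X,Y) = -Σ_{x,y} P(x,y) log₂ P(x,y). Per-cell terms -P(x,y)·log₂P(x,y):
  X=0: 0.447169, 0.000000, 0.378510
  X=1: 0.105116, 0.491854, 0.275008
  X=2: 0.228894, 0.404561, 0.427326
  (cells with P = 0 contribute 0)
Sum of the 9 terms: H(X,Y) = 2.7584 bits

Chain rule check:
  H(X) + H(Y|X) = 1.5816 + 1.1768 = 2.7584 bits
  H(X,Y) = 2.7584 bits
✓ Chain rule verified.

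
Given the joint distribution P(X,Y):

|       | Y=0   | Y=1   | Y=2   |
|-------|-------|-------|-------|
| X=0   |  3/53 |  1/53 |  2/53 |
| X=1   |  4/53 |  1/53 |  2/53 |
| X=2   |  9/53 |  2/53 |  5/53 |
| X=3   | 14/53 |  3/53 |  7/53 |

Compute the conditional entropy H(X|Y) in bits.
1.7784 bits

H(X|Y) = H(X,Y) - H(Y)

H(X,Y) = -Σ_{x,y} P(x,y) log₂ P(x,y). Per-cell terms -P(x,y)·log₂P(x,y):
  X=0: 0.23451, 0.10807, 0.17841
  X=1: 0.28135, 0.10807, 0.17841
  X=2: 0.43438, 0.17841, 0.32132
  X=3: 0.50732, 0.23451, 0.38574
Sum of the 12 terms: H(X,Y) = 3.1505 bits

Marginal of Y (column sums):
  P(Y=0) = 3/53 + 4/53 + 9/53 + 14/53 = 30/53
  P(Y=1) = 1/53 + 1/53 + 2/53 + 3/53 = 7/53
  P(Y=2) = 2/53 + 2/53 + 5/53 + 7/53 = 16/53
H(Y) = -[(30/53)·log₂(30/53) + (7/53)·log₂(7/53) + (16/53)·log₂(16/53)]
  = 0.46473 + 0.38574 + 0.52164 = 1.3721 bits

H(X|Y) = H(X,Y) - H(Y) = 3.1505 - 1.3721 = 1.7784 bits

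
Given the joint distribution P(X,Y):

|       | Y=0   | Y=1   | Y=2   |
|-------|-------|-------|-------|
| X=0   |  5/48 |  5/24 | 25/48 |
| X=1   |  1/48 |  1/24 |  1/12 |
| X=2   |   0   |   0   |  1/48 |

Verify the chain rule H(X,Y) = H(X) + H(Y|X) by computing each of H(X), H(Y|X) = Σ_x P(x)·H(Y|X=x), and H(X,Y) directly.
H(X) = 0.7406 bits, H(Y|X) = 1.2834 bits, H(X,Y) = 2.0240 bits

Marginal of X (row sums):
  P(X=0) = 5/48 + 5/24 + 25/48 = 5/6
  P(X=1) = 1/48 + 1/24 + 1/12 = 7/48
  P(X=2) = 0 + 0 + 1/48 = 1/48
H(X) = -[(5/6)·log₂(5/6) + (7/48)·log₂(7/48) + (1/48)·log₂(1/48)]
  = 0.21920 + 0.40507 + 0.11635 = 0.7406 bits

H(Y|X) = Σ_x P(x)·H(Y|X=x):
  X=0: P(X=0) = 5/6, P(Y|X=0) = (1/8, 1/4, 5/8) → H(Y|X=0) = 1.29879
  X=1: P(X=1) = 7/48, P(Y|X=1) = (1/7, 2/7, 4/7) → H(Y|X=1) = 1.37878
  X=2: P(X=2) = 1/48, P(Y|X=2) = (0, 0, 1) → H(Y|X=2) = 0.00000
H(Y|X) = (5/6)·1.29879 + (7/48)·1.37878 + (1/48)·0.00000 = 1.2834 bits

H(X,Y) = -Σ_{x,y} P(x,y) log₂ P(x,y). Per-cell terms -P(x,y)·log₂P(x,y):
  X=0: 0.33990, 0.47147, 0.49016
  X=1: 0.11635, 0.19104, 0.29875
  X=2: 0.00000, 0.00000, 0.11635
  (cells with P = 0 contribute 0)
Sum of the 9 terms: H(X,Y) = 2.0240 bits

Chain rule check:
  H(X) + H(Y|X) = 0.7406 + 1.2834 = 2.0240 bits
  H(X,Y) = 2.0240 bits
✓ Chain rule verified.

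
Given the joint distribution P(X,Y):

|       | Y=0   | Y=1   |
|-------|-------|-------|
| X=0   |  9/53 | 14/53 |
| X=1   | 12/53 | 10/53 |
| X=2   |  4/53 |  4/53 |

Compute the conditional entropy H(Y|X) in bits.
0.9826 bits

H(Y|X) = H(X,Y) - H(X)

H(X,Y) = -Σ_{x,y} P(x,y) log₂ P(x,y). Per-cell terms -P(x,y)·log₂P(x,y):
  X=0: 0.43438, 0.50732
  X=1: 0.48520, 0.45396
  X=2: 0.28135, 0.28135
Sum of the 6 terms: H(X,Y) = 2.44356 bits

Marginal of X (row sums):
  P(X=0) = 9/53 + 14/53 = 23/53
  P(X=1) = 12/53 + 10/53 = 22/53
  P(X=2) = 4/53 + 4/53 = 8/53
H(X) = -[(23/53)·log₂(23/53) + (22/53)·log₂(22/53) + (8/53)·log₂(8/53)]
  = 0.52265 + 0.52654 + 0.41176 = 1.46095 bits

H(Y|X) = H(X,Y) - H(X) = 2.44356 - 1.46095 = 0.9826 bits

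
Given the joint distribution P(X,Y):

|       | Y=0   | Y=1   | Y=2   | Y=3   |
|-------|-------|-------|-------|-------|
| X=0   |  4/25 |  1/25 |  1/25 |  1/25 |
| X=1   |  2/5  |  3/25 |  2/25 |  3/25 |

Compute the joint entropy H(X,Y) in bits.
2.5347 bits

H(X,Y) = -Σ_{x,y} P(x,y) log₂ P(x,y). Per-cell terms -P(x,y)·log₂P(x,y):
  X=0: 0.42302, 0.18575, 0.18575, 0.18575
  X=1: 0.52877, 0.36707, 0.29151, 0.36707
Sum of the 8 terms: H(X,Y) = 2.5347 bits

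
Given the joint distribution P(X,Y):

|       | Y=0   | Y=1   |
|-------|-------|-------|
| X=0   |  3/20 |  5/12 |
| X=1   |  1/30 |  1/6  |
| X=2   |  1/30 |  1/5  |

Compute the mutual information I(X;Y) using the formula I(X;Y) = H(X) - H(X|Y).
0.0135 bits

I(X;Y) = H(X) - H(X|Y)

Marginal of X (row sums):
  P(X=0) = 3/20 + 5/12 = 17/30
  P(X=1) = 1/30 + 1/6 = 1/5
  P(X=2) = 1/30 + 1/5 = 7/30
H(X) = -[(17/30)·log₂(17/30) + (1/5)·log₂(1/5) + (7/30)·log₂(7/30)]
  = 0.4643 + 0.4644 + 0.4899 = 1.4186 bits

Marginal of Y (column sums):
  P(Y=0) = 3/20 + 1/30 + 1/30 = 13/60
  P(Y=1) = 5/12 + 1/6 + 1/5 = 47/60
H(X|Y) = Σ_y P(y)·H(X|Y=y):
  Y=0: P(Y=0) = 13/60, P(X|Y=0) = (9/13, 2/13, 2/13) → H(X|Y=0) = 1.1982
  Y=1: P(Y=1) = 47/60, P(X|Y=1) = (25/47, 10/47, 12/47) → H(X|Y=1) = 1.4623
H(X|Y) = (13/60)·1.1982 + (47/60)·1.4623 = 1.4051 bits

I(X;Y) = H(X) - H(X|Y) = 1.4186 - 1.4051 = 0.0135 bits

Cross-check via I(X;Y) = H(X) + H(Y) - H(X,Y): computing H(Y) from the column sums and H(X,Y) from the 6 cells in the same way gives H(Y) = 0.7540 bits and H(X,Y) = 2.1591 bits, so
I(X;Y) = 1.4186 + 0.7540 - 2.1591 = 0.0135 bits ✓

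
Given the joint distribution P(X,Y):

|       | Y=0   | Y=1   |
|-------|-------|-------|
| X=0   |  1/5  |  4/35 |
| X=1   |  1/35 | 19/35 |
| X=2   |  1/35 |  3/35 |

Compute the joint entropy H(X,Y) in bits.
1.8974 bits

H(X,Y) = -Σ_{x,y} P(x,y) log₂ P(x,y). Per-cell terms -P(x,y)·log₂P(x,y):
  X=0: 0.46439, 0.35763
  X=1: 0.14655, 0.47845
  X=2: 0.14655, 0.30380
Sum of the 6 terms: H(X,Y) = 1.8974 bits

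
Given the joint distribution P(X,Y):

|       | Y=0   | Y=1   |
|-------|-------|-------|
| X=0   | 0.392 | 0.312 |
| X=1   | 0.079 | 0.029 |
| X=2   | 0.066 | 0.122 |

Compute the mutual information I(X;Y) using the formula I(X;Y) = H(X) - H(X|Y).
0.0322 bits

I(X;Y) = H(X) - H(X|Y)

Marginal of X (row sums):
  P(X=0) = 0.392 + 0.312 = 0.704
  P(X=1) = 0.079 + 0.029 = 0.108
  P(X=2) = 0.066 + 0.122 = 0.188
H(X) = -[0.704·log₂(0.704) + 0.108·log₂(0.108) + 0.188·log₂(0.188)]
  = 0.35647 + 0.34678 + 0.45330 = 1.15655 bits

Marginal of Y (column sums):
  P(Y=0) = 0.392 + 0.079 + 0.066 = 0.537
  P(Y=1) = 0.312 + 0.029 + 0.122 = 0.463
H(X|Y) = Σ_y P(y)·H(X|Y=y):
  Y=0: P(Y=0) = 0.537, P(X|Y=0) = (392/537, 79/537, 22/179) → H(X|Y=0) = 1.10994
  Y=1: P(Y=1) = 0.463, P(X|Y=1) = (312/463, 29/463, 122/463) → H(X|Y=1) = 1.14110
H(X|Y) = 0.537·1.10994 + 0.463·1.14110 = 1.12437 bits

I(X;Y) = H(X) - H(X|Y) = 1.15655 - 1.12437 = 0.0322 bits

Cross-check via I(X;Y) = H(X) + H(Y) - H(X,Y): computing H(Y) from the column sums and H(X,Y) from the 6 cells in the same way gives H(Y) = 0.99605 bits and H(X,Y) = 2.12041 bits, so
I(X;Y) = 1.15655 + 0.99605 - 2.12041 = 0.0322 bits ✓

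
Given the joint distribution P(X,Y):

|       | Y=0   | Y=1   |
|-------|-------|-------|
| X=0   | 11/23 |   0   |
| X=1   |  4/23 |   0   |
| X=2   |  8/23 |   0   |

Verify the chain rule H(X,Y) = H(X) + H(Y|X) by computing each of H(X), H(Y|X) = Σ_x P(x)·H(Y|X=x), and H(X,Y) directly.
H(X) = 1.4777 bits, H(Y|X) = 0.0000 bits, H(X,Y) = 1.4777 bits

Marginal of X (row sums):
  P(X=0) = 11/23 + 0 = 11/23
  P(X=1) = 4/23 + 0 = 4/23
  P(X=2) = 8/23 + 0 = 8/23
H(X) = -[(11/23)·log₂(11/23) + (4/23)·log₂(4/23) + (8/23)·log₂(8/23)]
  = 0.5089 + 0.4389 + 0.5299 = 1.4777 bits

H(Y|X) = Σ_x P(x)·H(Y|X=x):
  X=0: P(X=0) = 11/23, P(Y|X=0) = (1, 0) → H(Y|X=0) = 0.0000
  X=1: P(X=1) = 4/23, P(Y|X=1) = (1, 0) → H(Y|X=1) = 0.0000
  X=2: P(X=2) = 8/23, P(Y|X=2) = (1, 0) → H(Y|X=2) = 0.0000
H(Y|X) = (11/23)·0.0000 + (4/23)·0.0000 + (8/23)·0.0000 = 0.0000 bits

H(X,Y) = -Σ_{x,y} P(x,y) log₂ P(x,y). Per-cell terms -P(x,y)·log₂P(x,y):
  X=0: 0.5089, 0.0000
  X=1: 0.4389, 0.0000
  X=2: 0.5299, 0.0000
  (cells with P = 0 contribute 0)
Sum of the 6 terms: H(X,Y) = 1.4777 bits

Chain rule check:
  H(X) + H(Y|X) = 1.4777 + 0.0000 = 1.4777 bits
  H(X,Y) = 1.4777 bits
✓ Chain rule verified.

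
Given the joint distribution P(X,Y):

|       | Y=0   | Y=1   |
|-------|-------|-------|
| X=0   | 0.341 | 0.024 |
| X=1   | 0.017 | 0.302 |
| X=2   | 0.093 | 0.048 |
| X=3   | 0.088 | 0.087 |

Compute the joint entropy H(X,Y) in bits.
2.4240 bits

H(X,Y) = -Σ_{x,y} P(x,y) log₂ P(x,y). Per-cell terms -P(x,y)·log₂P(x,y):
  X=0: 0.52929, 0.12914
  X=1: 0.09993, 0.52167
  X=2: 0.31868, 0.21028
  X=3: 0.30856, 0.30649
Sum of the 8 terms: H(X,Y) = 2.4240 bits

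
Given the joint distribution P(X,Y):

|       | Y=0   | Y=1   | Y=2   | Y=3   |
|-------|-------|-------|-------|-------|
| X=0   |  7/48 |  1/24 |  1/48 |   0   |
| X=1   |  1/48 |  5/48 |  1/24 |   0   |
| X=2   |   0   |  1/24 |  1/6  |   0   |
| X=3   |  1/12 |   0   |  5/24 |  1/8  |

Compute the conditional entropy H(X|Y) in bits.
1.2772 bits

H(X|Y) = H(X,Y) - H(Y)

H(X,Y) = -Σ_{x,y} P(x,y) log₂ P(x,y). Per-cell terms -P(x,y)·log₂P(x,y):
  X=0: 0.4051, 0.1910, 0.1164, 0.0000
  X=1: 0.1164, 0.3399, 0.1910, 0.0000
  X=2: 0.0000, 0.1910, 0.4308, 0.0000
  X=3: 0.2987, 0.0000, 0.4715, 0.3750
  (cells with P = 0 contribute 0)
Sum of the 16 terms: H(X,Y) = 3.1268 bits

Marginal of Y (column sums):
  P(Y=0) = 7/48 + 1/48 + 0 + 1/12 = 1/4
  P(Y=1) = 1/24 + 5/48 + 1/24 + 0 = 3/16
  P(Y=2) = 1/48 + 1/24 + 1/6 + 5/24 = 7/16
  P(Y=3) = 0 + 0 + 0 + 1/8 = 1/8
H(Y) = -[(1/4)·log₂(1/4) + (3/16)·log₂(3/16) + (7/16)·log₂(7/16) + (1/8)·log₂(1/8)]
  = 0.5000 + 0.4528 + 0.5218 + 0.3750 = 1.8496 bits

H(X|Y) = H(X,Y) - H(Y) = 3.1268 - 1.8496 = 1.2772 bits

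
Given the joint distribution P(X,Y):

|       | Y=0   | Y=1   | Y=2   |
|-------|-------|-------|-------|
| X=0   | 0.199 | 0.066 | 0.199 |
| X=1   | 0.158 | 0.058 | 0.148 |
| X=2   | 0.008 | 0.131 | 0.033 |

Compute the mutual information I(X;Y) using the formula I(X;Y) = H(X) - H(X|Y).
0.1905 bits

I(X;Y) = H(X) - H(X|Y)

Marginal of X (row sums):
  P(X=0) = 0.199 + 0.066 + 0.199 = 0.464
  P(X=1) = 0.158 + 0.058 + 0.148 = 0.364
  P(X=2) = 0.008 + 0.131 + 0.033 = 0.172
H(X) = -[0.464·log₂(0.464) + 0.364·log₂(0.364) + 0.172·log₂(0.172)]
  = 0.5140 + 0.5307 + 0.4368 = 1.4815 bits

Marginal of Y (column sums):
  P(Y=0) = 0.199 + 0.158 + 0.008 = 0.365
  P(Y=1) = 0.066 + 0.058 + 0.131 = 0.255
  P(Y=2) = 0.199 + 0.148 + 0.033 = 0.380
H(X|Y) = Σ_y P(y)·H(X|Y=y):
  Y=0: P(Y=0) = 0.365, P(X|Y=0) = (199/365, 158/365, 8/365) → H(X|Y=0) = 1.1208
  Y=1: P(Y=1) = 0.255, P(X|Y=1) = (22/85, 58/255, 131/255) → H(X|Y=1) = 1.4843
  Y=2: P(Y=2) = 0.380, P(X|Y=2) = (199/380, 37/95, 33/380) → H(X|Y=2) = 1.3247
H(X|Y) = 0.365·1.1208 + 0.255·1.4843 + 0.380·1.3247 = 1.2910 bits

I(X;Y) = H(X) - H(X|Y) = 1.4815 - 1.2910 = 0.1905 bits

Cross-check via I(X;Y) = H(X) + H(Y) - H(X,Y): computing H(Y) from the column sums and H(X,Y) from the 9 cells in the same way gives H(Y) = 1.5639 bits and H(X,Y) = 2.8549 bits, so
I(X;Y) = 1.4815 + 1.5639 - 2.8549 = 0.1905 bits ✓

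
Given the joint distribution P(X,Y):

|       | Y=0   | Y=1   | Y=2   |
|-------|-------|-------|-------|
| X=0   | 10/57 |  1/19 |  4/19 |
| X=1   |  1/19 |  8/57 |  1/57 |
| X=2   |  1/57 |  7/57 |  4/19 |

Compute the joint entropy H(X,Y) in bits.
2.8080 bits

H(X,Y) = -Σ_{x,y} P(x,y) log₂ P(x,y). Per-cell terms -P(x,y)·log₂P(x,y):
  X=0: 0.44052, 0.22358, 0.47325
  X=1: 0.22358, 0.39760, 0.10233
  X=2: 0.10233, 0.37156, 0.47325
Sum of the 9 terms: H(X,Y) = 2.8080 bits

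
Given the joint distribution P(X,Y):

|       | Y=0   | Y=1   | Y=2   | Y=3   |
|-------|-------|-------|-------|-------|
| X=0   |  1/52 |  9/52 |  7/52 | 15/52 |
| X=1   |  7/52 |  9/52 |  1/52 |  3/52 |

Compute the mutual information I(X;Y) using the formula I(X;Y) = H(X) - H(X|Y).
0.2228 bits

I(X;Y) = H(X) - H(X|Y)

Marginal of X (row sums):
  P(X=0) = 1/52 + 9/52 + 7/52 + 15/52 = 8/13
  P(X=1) = 7/52 + 9/52 + 1/52 + 3/52 = 5/13
H(X) = -[(8/13)·log₂(8/13) + (5/13)·log₂(5/13)]
  = 0.4310 + 0.5302 = 0.9612 bits

Marginal of Y (column sums):
  P(Y=0) = 1/52 + 7/52 = 2/13
  P(Y=1) = 9/52 + 9/52 = 9/26
  P(Y=2) = 7/52 + 1/52 = 2/13
  P(Y=3) = 15/52 + 3/52 = 9/26
H(X|Y) = Σ_y P(y)·H(X|Y=y):
  Y=0: P(Y=0) = 2/13, P(X|Y=0) = (1/8, 7/8) → H(X|Y=0) = 0.5436
  Y=1: P(Y=1) = 9/26, P(X|Y=1) = (1/2, 1/2) → H(X|Y=1) = 1.0000
  Y=2: P(Y=2) = 2/13, P(X|Y=2) = (7/8, 1/8) → H(X|Y=2) = 0.5436
  Y=3: P(Y=3) = 9/26, P(X|Y=3) = (5/6, 1/6) → H(X|Y=3) = 0.6500
H(X|Y) = (2/13)·0.5436 + (9/26)·1.0000 + (2/13)·0.5436 + (9/26)·0.6500 = 0.7384 bits

I(X;Y) = H(X) - H(X|Y) = 0.9612 - 0.7384 = 0.2228 bits

Cross-check via I(X;Y) = H(X) + H(Y) - H(X,Y): computing H(Y) from the column sums and H(X,Y) from the 8 cells in the same way gives H(Y) = 1.8905 bits and H(X,Y) = 2.6289 bits, so
I(X;Y) = 0.9612 + 1.8905 - 2.6289 = 0.2228 bits ✓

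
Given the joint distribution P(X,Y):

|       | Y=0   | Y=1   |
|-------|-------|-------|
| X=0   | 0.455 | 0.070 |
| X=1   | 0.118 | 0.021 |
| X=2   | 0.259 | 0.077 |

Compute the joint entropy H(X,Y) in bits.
2.0559 bits

H(X,Y) = -Σ_{x,y} P(x,y) log₂ P(x,y). Per-cell terms -P(x,y)·log₂P(x,y):
  X=0: 0.5169, 0.2686
  X=1: 0.3638, 0.1170
  X=2: 0.5048, 0.2848
Sum of the 6 terms: H(X,Y) = 2.0559 bits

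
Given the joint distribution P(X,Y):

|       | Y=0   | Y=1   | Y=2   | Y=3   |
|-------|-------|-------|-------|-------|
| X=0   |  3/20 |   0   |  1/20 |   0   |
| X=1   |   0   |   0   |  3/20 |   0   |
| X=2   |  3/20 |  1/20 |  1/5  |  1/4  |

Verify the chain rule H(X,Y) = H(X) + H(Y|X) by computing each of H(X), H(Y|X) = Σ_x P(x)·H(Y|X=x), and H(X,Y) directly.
H(X) = 1.2789 bits, H(Y|X) = 1.3493 bits, H(X,Y) = 2.6282 bits

Marginal of X (row sums):
  P(X=0) = 3/20 + 0 + 1/20 + 0 = 1/5
  P(X=1) = 0 + 0 + 3/20 + 0 = 3/20
  P(X=2) = 3/20 + 1/20 + 1/5 + 1/4 = 13/20
H(X) = -[(1/5)·log₂(1/5) + (3/20)·log₂(3/20) + (13/20)·log₂(13/20)]
  = 0.46439 + 0.41054 + 0.40397 = 1.2789 bits

H(Y|X) = Σ_x P(x)·H(Y|X=x):
  X=0: P(X=0) = 1/5, P(Y|X=0) = (3/4, 0, 1/4, 0) → H(Y|X=0) = 0.81128
  X=1: P(X=1) = 3/20, P(Y|X=1) = (0, 0, 1, 0) → H(Y|X=1) = 0.00000
  X=2: P(X=2) = 13/20, P(Y|X=2) = (3/13, 1/13, 4/13, 5/13) → H(Y|X=2) = 1.82625
H(Y|X) = (1/5)·0.81128 + (3/20)·0.00000 + (13/20)·1.82625 = 1.3493 bits

H(X,Y) = -Σ_{x,y} P(x,y) log₂ P(x,y). Per-cell terms -P(x,y)·log₂P(x,y):
  X=0: 0.41054, 0.00000, 0.21610, 0.00000
  X=1: 0.00000, 0.00000, 0.41054, 0.00000
  X=2: 0.41054, 0.21610, 0.46439, 0.50000
  (cells with P = 0 contribute 0)
Sum of the 12 terms: H(X,Y) = 2.6282 bits

Chain rule check:
  H(X) + H(Y|X) = 1.2789 + 1.3493 = 2.6282 bits
  H(X,Y) = 2.6282 bits
✓ Chain rule verified.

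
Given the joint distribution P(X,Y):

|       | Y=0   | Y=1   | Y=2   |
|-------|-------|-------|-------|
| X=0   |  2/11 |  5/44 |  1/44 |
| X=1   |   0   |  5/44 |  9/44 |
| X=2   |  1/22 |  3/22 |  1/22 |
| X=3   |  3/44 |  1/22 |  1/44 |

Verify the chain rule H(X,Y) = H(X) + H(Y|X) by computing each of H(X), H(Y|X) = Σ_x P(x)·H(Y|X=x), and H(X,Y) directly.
H(X) = 1.9291 bits, H(Y|X) = 1.2119 bits, H(X,Y) = 3.1409 bits

Marginal of X (row sums):
  P(X=0) = 2/11 + 5/44 + 1/44 = 7/22
  P(X=1) = 0 + 5/44 + 9/44 = 7/22
  P(X=2) = 1/22 + 3/22 + 1/22 = 5/22
  P(X=3) = 3/44 + 1/22 + 1/44 = 3/22
H(X) = -[(7/22)·log₂(7/22) + (7/22)·log₂(7/22) + (5/22)·log₂(5/22) + (3/22)·log₂(3/22)]
  = 0.52566 + 0.52566 + 0.48580 + 0.39197 = 1.9291 bits

H(Y|X) = Σ_x P(x)·H(Y|X=x):
  X=0: P(X=0) = 7/22, P(Y|X=0) = (4/7, 5/14, 1/14) → H(Y|X=0) = 1.26381
  X=1: P(X=1) = 7/22, P(Y|X=1) = (0, 5/14, 9/14) → H(Y|X=1) = 0.94029
  X=2: P(X=2) = 5/22, P(Y|X=2) = (1/5, 3/5, 1/5) → H(Y|X=2) = 1.37095
  X=3: P(X=3) = 3/22, P(Y|X=3) = (1/2, 1/3, 1/6) → H(Y|X=3) = 1.45915
H(Y|X) = (7/22)·1.26381 + (7/22)·0.94029 + (5/22)·1.37095 + (3/22)·1.45915 = 1.2119 bits

H(X,Y) = -Σ_{x,y} P(x,y) log₂ P(x,y). Per-cell terms -P(x,y)·log₂P(x,y):
  X=0: 0.44717, 0.35653, 0.12408
  X=1: 0.00000, 0.35653, 0.46831
  X=2: 0.20270, 0.39197, 0.20270
  X=3: 0.26417, 0.20270, 0.12408
  (cells with P = 0 contribute 0)
Sum of the 12 terms: H(X,Y) = 3.1409 bits

Chain rule check:
  H(X) + H(Y|X) = 1.9291 + 1.2119 = 3.1410 bits
  H(X,Y) = 3.1409 bits
✓ Chain rule verified (Δ = 0.0001 is 4-dp rounding noise: each of the three values was rounded independently).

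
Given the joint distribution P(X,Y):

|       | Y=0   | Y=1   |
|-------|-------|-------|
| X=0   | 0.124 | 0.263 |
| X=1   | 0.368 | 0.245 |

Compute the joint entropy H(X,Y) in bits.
1.9081 bits

H(X,Y) = -Σ_{x,y} P(x,y) log₂ P(x,y). Per-cell terms -P(x,y)·log₂P(x,y):
  X=0: 0.37344, 0.50677
  X=1: 0.53074, 0.49714
Sum of the 4 terms: H(X,Y) = 1.9081 bits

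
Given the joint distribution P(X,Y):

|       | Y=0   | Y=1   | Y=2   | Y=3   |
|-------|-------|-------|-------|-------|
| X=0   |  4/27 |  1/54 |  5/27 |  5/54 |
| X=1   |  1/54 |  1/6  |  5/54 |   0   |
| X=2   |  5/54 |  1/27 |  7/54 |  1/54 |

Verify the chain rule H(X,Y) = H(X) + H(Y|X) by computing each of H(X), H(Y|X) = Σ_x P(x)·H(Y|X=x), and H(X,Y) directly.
H(X) = 1.5466 bits, H(Y|X) = 1.5744 bits, H(X,Y) = 3.1210 bits

Marginal of X (row sums):
  P(X=0) = 4/27 + 1/54 + 5/27 + 5/54 = 4/9
  P(X=1) = 1/54 + 1/6 + 5/54 + 0 = 5/18
  P(X=2) = 5/54 + 1/27 + 7/54 + 1/54 = 5/18
H(X) = -[(4/9)·log₂(4/9) + (5/18)·log₂(5/18) + (5/18)·log₂(5/18)]
  = 0.51997 + 0.51333 + 0.51333 = 1.5466 bits

H(Y|X) = Σ_x P(x)·H(Y|X=x):
  X=0: P(X=0) = 4/9, P(Y|X=0) = (1/3, 1/24, 5/12, 5/24) → H(Y|X=0) = 1.71709
  X=1: P(X=1) = 5/18, P(Y|X=1) = (1/15, 3/5, 1/3, 0) → H(Y|X=1) = 1.23096
  X=2: P(X=2) = 5/18, P(Y|X=2) = (1/3, 2/15, 7/15, 1/15) → H(Y|X=2) = 1.68948
H(Y|X) = (4/9)·1.71709 + (5/18)·1.23096 + (5/18)·1.68948 = 1.5744 bits

H(X,Y) = -Σ_{x,y} P(x,y) log₂ P(x,y). Per-cell terms -P(x,y)·log₂P(x,y):
  X=0: 0.40813, 0.10657, 0.45055, 0.31787
  X=1: 0.10657, 0.43083, 0.31787, 0.00000
  X=2: 0.31787, 0.17611, 0.38209, 0.10657
  (cells with P = 0 contribute 0)
Sum of the 12 terms: H(X,Y) = 3.1210 bits

Chain rule check:
  H(X) + H(Y|X) = 1.5466 + 1.5744 = 3.1210 bits
  H(X,Y) = 3.1210 bits
✓ Chain rule verified.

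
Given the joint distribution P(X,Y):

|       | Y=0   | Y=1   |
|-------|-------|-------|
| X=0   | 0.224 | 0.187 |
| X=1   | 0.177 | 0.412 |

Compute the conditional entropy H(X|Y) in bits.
0.9335 bits

H(X|Y) = H(X,Y) - H(Y)

H(X,Y) = -Σ_{x,y} P(x,y) log₂ P(x,y). Per-cell terms -P(x,y)·log₂P(x,y):
  X=0: 0.48349, 0.45233
  X=1: 0.44218, 0.52706
Sum of the 4 terms: H(X,Y) = 1.90506 bits

Marginal of Y (column sums):
  P(Y=0) = 0.224 + 0.177 = 0.401
  P(Y=1) = 0.187 + 0.412 = 0.599
H(Y) = -[0.401·log₂(0.401) + 0.599·log₂(0.599)]
  = 0.52865 + 0.44288 = 0.97153 bits

H(X|Y) = H(X,Y) - H(Y) = 1.90506 - 0.97153 = 0.9335 bits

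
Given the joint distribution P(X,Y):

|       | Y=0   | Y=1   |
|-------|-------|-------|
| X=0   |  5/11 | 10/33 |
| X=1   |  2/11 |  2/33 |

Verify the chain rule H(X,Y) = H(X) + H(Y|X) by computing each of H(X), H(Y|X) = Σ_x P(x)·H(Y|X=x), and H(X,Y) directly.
H(X) = 0.7990 bits, H(Y|X) = 0.9322 bits, H(X,Y) = 1.7313 bits

Marginal of X (row sums):
  P(X=0) = 5/11 + 10/33 = 25/33
  P(X=1) = 2/11 + 2/33 = 8/33
H(X) = -[(25/33)·log₂(25/33) + (8/33)·log₂(8/33)]
  = 0.303438 + 0.495611 = 0.7990 bits

H(Y|X) = Σ_x P(x)·H(Y|X=x):
  X=0: P(X=0) = 25/33, P(Y|X=0) = (3/5, 2/5) → H(Y|X=0) = 0.970951
  X=1: P(X=1) = 8/33, P(Y|X=1) = (3/4, 1/4) → H(Y|X=1) = 0.811278
H(Y|X) = (25/33)·0.970951 + (8/33)·0.811278 = 0.9322 bits

H(X,Y) = -Σ_{x,y} P(x,y) log₂ P(x,y). Per-cell terms -P(x,y)·log₂P(x,y):
  X=0: 0.517047, 0.521959
  X=1: 0.447169, 0.245115
Sum of the 4 terms: H(X,Y) = 1.7313 bits

Chain rule check:
  H(X) + H(Y|X) = 0.7990 + 0.9322 = 1.7312 bits
  H(X,Y) = 1.7313 bits
✓ Chain rule verified (Δ = 0.0001 is 4-dp rounding noise: each of the three values was rounded independently).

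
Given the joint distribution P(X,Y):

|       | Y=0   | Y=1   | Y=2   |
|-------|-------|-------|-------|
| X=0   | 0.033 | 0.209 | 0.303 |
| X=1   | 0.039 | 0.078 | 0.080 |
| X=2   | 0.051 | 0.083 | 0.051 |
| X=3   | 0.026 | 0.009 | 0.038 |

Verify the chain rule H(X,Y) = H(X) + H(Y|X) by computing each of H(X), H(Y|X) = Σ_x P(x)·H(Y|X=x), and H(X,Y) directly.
H(X) = 1.6650 bits, H(Y|X) = 1.3658 bits, H(X,Y) = 3.0308 bits

Marginal of X (row sums):
  P(X=0) = 0.033 + 0.209 + 0.303 = 0.545
  P(X=1) = 0.039 + 0.078 + 0.080 = 0.197
  P(X=2) = 0.051 + 0.083 + 0.051 = 0.185
  P(X=3) = 0.026 + 0.009 + 0.038 = 0.073
H(X) = -[0.545·log₂(0.545) + 0.197·log₂(0.197) + 0.185·log₂(0.185) + 0.073·log₂(0.073)]
  = 0.47724 + 0.46172 + 0.45036 + 0.27565 = 1.6650 bits

H(Y|X) = Σ_x P(x)·H(Y|X=x):
  X=0: P(X=0) = 0.545, P(Y|X=0) = (33/545, 209/545, 303/545) → H(Y|X=0) = 1.24610
  X=1: P(X=1) = 0.197, P(Y|X=1) = (39/197, 78/197, 80/197) → H(Y|X=1) = 1.51979
  X=2: P(X=2) = 0.185, P(Y|X=2) = (51/185, 83/185, 51/185) → H(Y|X=2) = 1.54373
  X=3: P(X=3) = 0.073, P(Y|X=3) = (26/73, 9/73, 38/73) → H(Y|X=3) = 1.39308
H(Y|X) = 0.545·1.24610 + 0.197·1.51979 + 0.185·1.54373 + 0.073·1.39308 = 1.3658 bits

H(X,Y) = -Σ_{x,y} P(x,y) log₂ P(x,y). Per-cell terms -P(x,y)·log₂P(x,y):
  X=0: 0.16241, 0.47201, 0.52195
  X=1: 0.18253, 0.28707, 0.29151
  X=2: 0.21896, 0.29803, 0.21896
  X=3: 0.13690, 0.06116, 0.17928
Sum of the 12 terms: H(X,Y) = 3.0308 bits

Chain rule check:
  H(X) + H(Y|X) = 1.6650 + 1.3658 = 3.0308 bits
  H(X,Y) = 3.0308 bits
✓ Chain rule verified.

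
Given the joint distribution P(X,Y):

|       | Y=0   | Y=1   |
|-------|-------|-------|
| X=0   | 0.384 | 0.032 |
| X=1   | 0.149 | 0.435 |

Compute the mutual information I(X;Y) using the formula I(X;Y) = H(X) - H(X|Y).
0.3556 bits

I(X;Y) = H(X) - H(X|Y)

Marginal of X (row sums):
  P(X=0) = 0.384 + 0.032 = 0.416
  P(X=1) = 0.149 + 0.435 = 0.584
H(X) = -[0.416·log₂(0.416) + 0.584·log₂(0.584)]
  = 0.52638 + 0.45316 = 0.9795 bits

Marginal of Y (column sums):
  P(Y=0) = 0.384 + 0.149 = 0.533
  P(Y=1) = 0.032 + 0.435 = 0.467
H(X|Y) = Σ_y P(y)·H(X|Y=y):
  Y=0: P(Y=0) = 0.533, P(X|Y=0) = (384/533, 149/533) → H(X|Y=0) = 0.85484
  Y=1: P(Y=1) = 0.467, P(X|Y=1) = (32/467, 435/467) → H(X|Y=1) = 0.36039
H(X|Y) = 0.533·0.85484 + 0.467·0.36039 = 0.6239 bits

I(X;Y) = H(X) - H(X|Y) = 0.9795 - 0.6239 = 0.3556 bits

Cross-check via I(X;Y) = H(X) + H(Y) - H(X,Y): computing H(Y) from the column sums and H(X,Y) from the 4 cells in the same way gives H(Y) = 0.9969 bits and H(X,Y) = 1.6208 bits, so
I(X;Y) = 0.9795 + 0.9969 - 1.6208 = 0.3556 bits ✓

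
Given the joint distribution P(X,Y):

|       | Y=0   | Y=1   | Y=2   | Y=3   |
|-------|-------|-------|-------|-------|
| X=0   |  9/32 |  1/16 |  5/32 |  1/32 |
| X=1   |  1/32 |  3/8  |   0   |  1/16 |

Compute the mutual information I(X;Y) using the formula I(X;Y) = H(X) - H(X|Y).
0.5057 bits

I(X;Y) = H(X) - H(X|Y)

Marginal of X (row sums):
  P(X=0) = 9/32 + 1/16 + 5/32 + 1/32 = 17/32
  P(X=1) = 1/32 + 3/8 + 0 + 1/16 = 15/32
H(X) = -[(17/32)·log₂(17/32) + (15/32)·log₂(15/32)]
  = 0.4848 + 0.5124 = 0.9972 bits

Marginal of Y (column sums):
  P(Y=0) = 9/32 + 1/32 = 5/16
  P(Y=1) = 1/16 + 3/8 = 7/16
  P(Y=2) = 5/32 + 0 = 5/32
  P(Y=3) = 1/32 + 1/16 = 3/32
H(X|Y) = Σ_y P(y)·H(X|Y=y):
  Y=0: P(Y=0) = 5/16, P(X|Y=0) = (9/10, 1/10) → H(X|Y=0) = 0.4690
  Y=1: P(Y=1) = 7/16, P(X|Y=1) = (1/7, 6/7) → H(X|Y=1) = 0.5917
  Y=2: P(Y=2) = 5/32, P(X|Y=2) = (1, 0) → H(X|Y=2) = 0.0000
  Y=3: P(Y=3) = 3/32, P(X|Y=3) = (1/3, 2/3) → H(X|Y=3) = 0.9183
H(X|Y) = (5/16)·0.4690 + (7/16)·0.5917 + (5/32)·0.0000 + (3/32)·0.9183 = 0.4915 bits

I(X;Y) = H(X) - H(X|Y) = 0.9972 - 0.4915 = 0.5057 bits

Cross-check via I(X;Y) = H(X) + H(Y) - H(X,Y): computing H(Y) from the column sums and H(X,Y) from the 8 cells in the same way gives H(Y) = 1.7848 bits and H(X,Y) = 2.2763 bits, so
I(X;Y) = 0.9972 + 1.7848 - 2.2763 = 0.5057 bits ✓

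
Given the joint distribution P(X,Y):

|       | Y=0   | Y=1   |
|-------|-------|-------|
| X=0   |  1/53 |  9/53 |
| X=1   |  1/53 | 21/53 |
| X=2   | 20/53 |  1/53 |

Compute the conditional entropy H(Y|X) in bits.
0.3087 bits

H(Y|X) = H(X,Y) - H(X)

H(X,Y) = -Σ_{x,y} P(x,y) log₂ P(x,y). Per-cell terms -P(x,y)·log₂P(x,y):
  X=0: 0.108074, 0.434377
  X=1: 0.108074, 0.529201
  X=2: 0.530563, 0.108074
Sum of the 6 terms: H(X,Y) = 1.818363 bits

Marginal of X (row sums):
  P(X=0) = 1/53 + 9/53 = 10/53
  P(X=1) = 1/53 + 21/53 = 22/53
  P(X=2) = 20/53 + 1/53 = 21/53
H(X) = -[(10/53)·log₂(10/53) + (22/53)·log₂(22/53) + (21/53)·log₂(21/53)]
  = 0.453961 + 0.526543 + 0.529201 = 1.509705 bits

H(Y|X) = H(X,Y) - H(X) = 1.818363 - 1.509705 = 0.3087 bits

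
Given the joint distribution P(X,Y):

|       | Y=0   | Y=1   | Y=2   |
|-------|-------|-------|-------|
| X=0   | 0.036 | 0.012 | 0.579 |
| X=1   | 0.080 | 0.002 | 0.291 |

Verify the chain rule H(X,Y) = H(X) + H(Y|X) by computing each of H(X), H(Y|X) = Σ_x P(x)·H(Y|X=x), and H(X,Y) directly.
H(X) = 0.9529 bits, H(Y|X) = 0.5804 bits, H(X,Y) = 1.5334 bits

Marginal of X (row sums):
  P(X=0) = 0.036 + 0.012 + 0.579 = 0.627
  P(X=1) = 0.080 + 0.002 + 0.291 = 0.373
H(X) = -[0.627·log₂(0.627) + 0.373·log₂(0.373)]
  = 0.422261 + 0.530687 = 0.9529 bits

H(Y|X) = Σ_x P(x)·H(Y|X=x):
  X=0: P(X=0) = 0.627, P(Y|X=0) = (12/209, 4/209, 193/209) → H(Y|X=0) = 0.452030
  X=1: P(X=1) = 0.373, P(Y|X=1) = (80/373, 2/373, 291/373) → H(Y|X=1) = 0.796241
H(Y|X) = 0.627·0.452030 + 0.373·0.796241 = 0.5804 bits

H(X,Y) = -Σ_{x,y} P(x,y) log₂ P(x,y). Per-cell terms -P(x,y)·log₂P(x,y):
  X=0: 0.172651, 0.076570, 0.456463
  X=1: 0.291508, 0.017932, 0.518245
Sum of the 6 terms: H(X,Y) = 1.5334 bits

Chain rule check:
  H(X) + H(Y|X) = 0.9529 + 0.5804 = 1.5333 bits
  H(X,Y) = 1.5334 bits
✓ Chain rule verified (Δ = 0.0001 is 4-dp rounding noise: each of the three values was rounded independently).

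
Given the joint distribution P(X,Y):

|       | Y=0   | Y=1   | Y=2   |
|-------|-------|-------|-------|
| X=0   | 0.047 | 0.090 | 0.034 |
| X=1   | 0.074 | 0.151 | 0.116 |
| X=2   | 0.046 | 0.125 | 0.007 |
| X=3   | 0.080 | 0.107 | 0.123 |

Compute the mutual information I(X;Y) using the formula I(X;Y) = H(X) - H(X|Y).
0.0814 bits

I(X;Y) = H(X) - H(X|Y)

Marginal of X (row sums):
  P(X=0) = 0.047 + 0.090 + 0.034 = 0.171
  P(X=1) = 0.074 + 0.151 + 0.116 = 0.341
  P(X=2) = 0.046 + 0.125 + 0.007 = 0.178
  P(X=3) = 0.080 + 0.107 + 0.123 = 0.310
H(X) = -[0.171·log₂(0.171) + 0.341·log₂(0.341) + 0.178·log₂(0.178) + 0.310·log₂(0.310)]
  = 0.4357 + 0.5293 + 0.4432 + 0.5238 = 1.9320 bits

Marginal of Y (column sums):
  P(Y=0) = 0.047 + 0.074 + 0.046 + 0.080 = 0.247
  P(Y=1) = 0.090 + 0.151 + 0.125 + 0.107 = 0.473
  P(Y=2) = 0.034 + 0.116 + 0.007 + 0.123 = 0.280
H(X|Y) = Σ_y P(y)·H(X|Y=y):
  Y=0: P(Y=0) = 0.247, P(X|Y=0) = (47/247, 74/247, 46/247, 80/247) → H(X|Y=0) = 1.9548
  Y=1: P(Y=1) = 0.473, P(X|Y=1) = (90/473, 151/473, 125/473, 107/473) → H(X|Y=1) = 1.9738
  Y=2: P(Y=2) = 0.280, P(X|Y=2) = (17/140, 29/70, 1/40, 123/280) → H(X|Y=2) = 1.5504
H(X|Y) = 0.247·1.9548 + 0.473·1.9738 + 0.280·1.5504 = 1.8506 bits

I(X;Y) = H(X) - H(X|Y) = 1.9320 - 1.8506 = 0.0814 bits

Cross-check via I(X;Y) = H(X) + H(Y) - H(X,Y): computing H(Y) from the column sums and H(X,Y) from the 12 cells in the same way gives H(Y) = 1.5234 bits and H(X,Y) = 3.3740 bits, so
I(X;Y) = 1.9320 + 1.5234 - 3.3740 = 0.0814 bits ✓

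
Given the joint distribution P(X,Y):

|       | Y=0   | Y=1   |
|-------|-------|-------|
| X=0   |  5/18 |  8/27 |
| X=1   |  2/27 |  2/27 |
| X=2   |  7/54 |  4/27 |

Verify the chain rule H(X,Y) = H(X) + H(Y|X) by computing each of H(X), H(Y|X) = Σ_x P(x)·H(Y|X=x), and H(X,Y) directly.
H(X) = 1.3811 bits, H(Y|X) = 0.9987 bits, H(X,Y) = 2.3798 bits

Marginal of X (row sums):
  P(X=0) = 5/18 + 8/27 = 31/54
  P(X=1) = 2/27 + 2/27 = 4/27
  P(X=2) = 7/54 + 4/27 = 5/18
H(X) = -[(31/54)·log₂(31/54) + (4/27)·log₂(4/27) + (5/18)·log₂(5/18)]
  = 0.45966 + 0.40813 + 0.51333 = 1.3811 bits

H(Y|X) = Σ_x P(x)·H(Y|X=x):
  X=0: P(X=0) = 31/54, P(Y|X=0) = (15/31, 16/31) → H(Y|X=0) = 0.99925
  X=1: P(X=1) = 4/27, P(Y|X=1) = (1/2, 1/2) → H(Y|X=1) = 1.00000
  X=2: P(X=2) = 5/18, P(Y|X=2) = (7/15, 8/15) → H(Y|X=2) = 0.99679
H(Y|X) = (31/54)·0.99925 + (4/27)·1.00000 + (5/18)·0.99679 = 0.9987 bits

H(X,Y) = -Σ_{x,y} P(x,y) log₂ P(x,y). Per-cell terms -P(x,y)·log₂P(x,y):
  X=0: 0.51333, 0.51997
  X=1: 0.27814, 0.27814
  X=2: 0.38209, 0.40813
Sum of the 6 terms: H(X,Y) = 2.3798 bits

Chain rule check:
  H(X) + H(Y|X) = 1.3811 + 0.9987 = 2.3798 bits
  H(X,Y) = 2.3798 bits
✓ Chain rule verified.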